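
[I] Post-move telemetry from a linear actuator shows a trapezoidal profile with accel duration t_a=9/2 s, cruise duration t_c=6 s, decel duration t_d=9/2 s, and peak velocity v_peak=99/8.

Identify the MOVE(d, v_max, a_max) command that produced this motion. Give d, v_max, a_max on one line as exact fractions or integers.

a_max = (99/8)/(9/2) = 11/4
d_a = ½·99/8·9/2 = 891/32; d_c = 99/8·6 = 297/4
d = 2·891/32 + 297/4 = 2079/16
t_c = 6 > 0 so v_max = 99/8

d=2079/16 v_max=99/8 a_max=11/4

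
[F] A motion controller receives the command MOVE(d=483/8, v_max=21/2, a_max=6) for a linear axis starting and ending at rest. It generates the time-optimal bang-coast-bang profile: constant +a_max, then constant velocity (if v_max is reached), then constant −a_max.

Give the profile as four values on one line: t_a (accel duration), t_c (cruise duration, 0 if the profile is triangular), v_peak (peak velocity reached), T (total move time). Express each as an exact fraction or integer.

vₘ²/aₘ = (21/2)²/6 = 147/8
483/8 ≥ 147/8 → trapezoidal
t_a = (21/2)/6 = 7/4; v_peak = 21/2
d_cruise = 483/8 − 147/8 = 42; t_c = 42/(21/2) = 4
T = 2·7/4 + 4 = 15/2

t_a=7/4 t_c=4 v_peak=21/2 T=15/2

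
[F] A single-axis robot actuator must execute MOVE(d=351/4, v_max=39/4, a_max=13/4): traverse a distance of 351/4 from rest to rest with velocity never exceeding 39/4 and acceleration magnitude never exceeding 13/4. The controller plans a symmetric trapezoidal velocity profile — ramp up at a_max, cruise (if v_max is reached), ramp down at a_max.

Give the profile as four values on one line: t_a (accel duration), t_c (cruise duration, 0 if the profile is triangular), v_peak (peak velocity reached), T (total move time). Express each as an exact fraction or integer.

vₘ²/aₘ = (39/4)²/(13/4) = 117/4
351/4 ≥ 117/4 so v_max reached
t_a = (39/4)/(13/4) = 3; v_peak = 39/4
d_cruise = 351/4 − 117/4 = 117/2; t_c = (117/2)/(39/4) = 6
T = 2·3 + 6 = 12

t_a=3 t_c=6 v_peak=39/4 T=12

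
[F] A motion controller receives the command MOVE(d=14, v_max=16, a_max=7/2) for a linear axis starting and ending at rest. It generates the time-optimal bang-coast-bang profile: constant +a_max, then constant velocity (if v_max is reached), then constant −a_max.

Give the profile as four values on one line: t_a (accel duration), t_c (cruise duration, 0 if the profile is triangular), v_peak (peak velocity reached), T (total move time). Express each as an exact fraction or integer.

(v_max)²/a_max = 16²/(7/2) = 512/7
14 < 512/7 ⇒ no cruise
v_peak = √(14·7/2) = √49 = 7
t_a = 7/(7/2) = 2; t_c = 0
T = 2·2 = 4

t_a=2 t_c=0 v_peak=7 T=4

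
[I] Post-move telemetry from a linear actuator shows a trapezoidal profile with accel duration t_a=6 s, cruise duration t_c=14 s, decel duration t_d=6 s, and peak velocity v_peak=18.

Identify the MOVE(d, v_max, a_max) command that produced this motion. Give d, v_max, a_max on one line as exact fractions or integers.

d=360 v_max=18 a_max=3

a_max = 18/6 = 3
d_a = ½·18·6 = 54; d_c = 18·14 = 252
d = 2·54 + 252 = 360
t_c = 14 > 0 ⇒ limit active, v_max = 18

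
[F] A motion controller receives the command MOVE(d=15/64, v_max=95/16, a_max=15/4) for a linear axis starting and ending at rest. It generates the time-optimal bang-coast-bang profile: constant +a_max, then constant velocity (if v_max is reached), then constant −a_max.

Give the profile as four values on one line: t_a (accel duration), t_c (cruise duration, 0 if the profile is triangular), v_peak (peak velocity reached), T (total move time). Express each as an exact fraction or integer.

t_a=1/4 t_c=0 v_peak=15/16 T=1/2

v_max²/a_max = (95/16)²/(15/4) = 1805/192
15/64 < 1805/192 so t_c = 0
v_peak = √(15/64·15/4) = √(225/256) = 15/16
t_a = (15/16)/(15/4) = 1/4; t_c = 0
T = 2·1/4 = 1/2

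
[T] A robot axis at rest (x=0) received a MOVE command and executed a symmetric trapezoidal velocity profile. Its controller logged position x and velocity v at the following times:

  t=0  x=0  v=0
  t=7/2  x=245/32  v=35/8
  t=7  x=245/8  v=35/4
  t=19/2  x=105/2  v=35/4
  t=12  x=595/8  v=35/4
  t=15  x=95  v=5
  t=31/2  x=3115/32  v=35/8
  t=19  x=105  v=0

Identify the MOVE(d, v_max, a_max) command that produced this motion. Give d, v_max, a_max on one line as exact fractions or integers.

d=105 v_max=35/4 a_max=5/4

final state: t=19, x=105, v=0 → d = 105
a_max = (35/8−0)/(7/2−0) = 5/4
max v = 35/4 over t∈[7,12] → v_max = 35/4
check: 35/4·(7+5) = 105 ✓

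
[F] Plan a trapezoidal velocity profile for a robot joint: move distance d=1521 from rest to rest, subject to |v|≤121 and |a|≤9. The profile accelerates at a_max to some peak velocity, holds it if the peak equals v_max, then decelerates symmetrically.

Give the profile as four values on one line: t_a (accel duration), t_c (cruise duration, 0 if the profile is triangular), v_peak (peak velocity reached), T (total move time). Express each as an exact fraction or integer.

t_a=13 t_c=0 v_peak=117 T=26

v_max²/a_max = 121²/9 = 14641/9
1521 < 14641/9 so t_c = 0
v_peak = √(1521·9) = √13689 = 117
t_a = 117/9 = 13; t_c = 0
T = 2·13 = 26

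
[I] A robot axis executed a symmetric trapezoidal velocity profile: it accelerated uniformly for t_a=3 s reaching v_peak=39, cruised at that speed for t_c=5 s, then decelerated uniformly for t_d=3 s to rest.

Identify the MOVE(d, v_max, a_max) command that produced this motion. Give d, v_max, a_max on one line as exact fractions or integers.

a_max = 39/3 = 13
d_a = ½·39·3 = 117/2; d_c = 39·5 = 195
d = 2·117/2 + 195 = 312
t_c = 5 > 0 ⇒ limit active, v_max = 39

d=312 v_max=39 a_max=13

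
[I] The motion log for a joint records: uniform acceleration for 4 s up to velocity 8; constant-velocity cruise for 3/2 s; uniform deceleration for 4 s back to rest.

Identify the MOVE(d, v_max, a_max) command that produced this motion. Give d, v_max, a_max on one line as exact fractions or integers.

d=44 v_max=8 a_max=2

a_max = 8/4 = 2
d_a = ½·8·4 = 16; d_c = 8·3/2 = 12
d = 2·16 + 12 = 44
t_c = 3/2 > 0 → v_max = v_peak = 8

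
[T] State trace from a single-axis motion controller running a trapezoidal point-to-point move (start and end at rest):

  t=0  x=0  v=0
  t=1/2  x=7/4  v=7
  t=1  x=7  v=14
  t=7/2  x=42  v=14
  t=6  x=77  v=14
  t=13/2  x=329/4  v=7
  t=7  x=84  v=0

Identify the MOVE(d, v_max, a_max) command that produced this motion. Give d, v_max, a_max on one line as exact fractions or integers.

final state: t=7, x=84, v=0 → d = 84
a_max = (7−0)/(1/2−0) = 14
max v = 14 over t∈[1,6] → v_max = 14
check: 14·(1+5) = 84 ✓

d=84 v_max=14 a_max=14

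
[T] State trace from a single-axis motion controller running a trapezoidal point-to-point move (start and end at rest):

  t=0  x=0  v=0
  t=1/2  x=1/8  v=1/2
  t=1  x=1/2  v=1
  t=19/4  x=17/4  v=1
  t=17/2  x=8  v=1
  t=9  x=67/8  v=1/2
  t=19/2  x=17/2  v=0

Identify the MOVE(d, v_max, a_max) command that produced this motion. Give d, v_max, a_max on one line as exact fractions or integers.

d=17/2 v_max=1 a_max=1

final state: t=19/2, x=17/2, v=0 → d = 17/2
a_max = (1/2−0)/(1/2−0) = 1
max v = 1 over t∈[1,17/2] → v_max = 1
check: 1·(1+15/2) = 17/2 ✓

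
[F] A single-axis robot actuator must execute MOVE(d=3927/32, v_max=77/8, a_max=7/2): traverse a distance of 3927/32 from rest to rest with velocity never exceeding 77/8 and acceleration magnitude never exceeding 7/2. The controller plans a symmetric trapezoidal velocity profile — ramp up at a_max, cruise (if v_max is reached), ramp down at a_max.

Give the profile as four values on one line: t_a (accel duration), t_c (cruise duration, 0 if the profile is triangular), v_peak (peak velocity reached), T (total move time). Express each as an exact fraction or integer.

v_max²/a_max = (77/8)²/(7/2) = 847/32
3927/32 ≥ 847/32 → trapezoidal
t_a = (77/8)/(7/2) = 11/4; v_peak = 77/8
d_cruise = 3927/32 − 847/32 = 385/4; t_c = (385/4)/(77/8) = 10
T = 2·11/4 + 10 = 31/2

t_a=11/4 t_c=10 v_peak=77/8 T=31/2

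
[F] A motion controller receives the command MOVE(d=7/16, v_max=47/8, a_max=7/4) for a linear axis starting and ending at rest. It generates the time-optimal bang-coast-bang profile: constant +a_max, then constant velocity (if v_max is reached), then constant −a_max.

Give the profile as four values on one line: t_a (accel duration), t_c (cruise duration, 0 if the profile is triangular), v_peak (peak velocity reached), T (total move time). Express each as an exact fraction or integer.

v_max²/a_max = (47/8)²/(7/4) = 2209/112
7/16 < 2209/112 ⇒ no cruise
v_peak = √(7/16·7/4) = √(49/64) = 7/8
t_a = (7/8)/(7/4) = 1/2; t_c = 0
T = 2·1/2 = 1

t_a=1/2 t_c=0 v_peak=7/8 T=1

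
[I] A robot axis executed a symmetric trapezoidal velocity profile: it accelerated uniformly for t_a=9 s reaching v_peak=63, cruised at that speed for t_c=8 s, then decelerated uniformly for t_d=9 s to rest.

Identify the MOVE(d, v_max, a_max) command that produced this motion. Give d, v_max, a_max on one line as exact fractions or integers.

a_max = 63/9 = 7
d_a = ½·63·9 = 567/2; d_c = 63·8 = 504
d = 2·567/2 + 504 = 1071
t_c = 8 > 0 so v_max = 63

d=1071 v_max=63 a_max=7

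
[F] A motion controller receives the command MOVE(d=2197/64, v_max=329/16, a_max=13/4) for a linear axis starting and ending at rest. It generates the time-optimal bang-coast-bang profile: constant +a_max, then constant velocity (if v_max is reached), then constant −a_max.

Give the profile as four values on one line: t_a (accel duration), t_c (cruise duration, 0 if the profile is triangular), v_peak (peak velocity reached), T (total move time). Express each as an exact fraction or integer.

t_a=13/4 t_c=0 v_peak=169/16 T=13/2

vₘ²/aₘ = (329/16)²/(13/4) = 108241/832
2197/64 < 108241/832 so t_c = 0
v_peak = √(2197/64·13/4) = √(28561/256) = 169/16
t_a = (169/16)/(13/4) = 13/4; t_c = 0
T = 2·13/4 = 13/2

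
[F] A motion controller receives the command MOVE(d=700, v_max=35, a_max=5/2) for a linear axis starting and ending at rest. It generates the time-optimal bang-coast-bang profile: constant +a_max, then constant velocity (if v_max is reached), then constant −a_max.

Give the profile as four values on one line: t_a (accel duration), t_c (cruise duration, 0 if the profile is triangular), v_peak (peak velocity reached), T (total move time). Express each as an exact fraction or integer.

t_a=14 t_c=6 v_peak=35 T=34

(v_max)²/a_max = 35²/(5/2) = 490
700 ≥ 490 → trapezoidal
t_a = 35/(5/2) = 14; v_peak = 35
d_cruise = 700 − 490 = 210; t_c = 210/35 = 6
T = 2·14 + 6 = 34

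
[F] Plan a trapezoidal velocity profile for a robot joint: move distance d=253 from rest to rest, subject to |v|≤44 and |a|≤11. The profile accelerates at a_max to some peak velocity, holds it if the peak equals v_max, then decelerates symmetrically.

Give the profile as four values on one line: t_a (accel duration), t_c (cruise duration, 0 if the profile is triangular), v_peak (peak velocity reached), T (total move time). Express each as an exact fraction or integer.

vₘ²/aₘ = 44²/11 = 176
253 ≥ 176 ⇒ cruise phase
t_a = 44/11 = 4; v_peak = 44
d_cruise = 253 − 176 = 77; t_c = 77/44 = 7/4
T = 2·4 + 7/4 = 39/4

t_a=4 t_c=7/4 v_peak=44 T=39/4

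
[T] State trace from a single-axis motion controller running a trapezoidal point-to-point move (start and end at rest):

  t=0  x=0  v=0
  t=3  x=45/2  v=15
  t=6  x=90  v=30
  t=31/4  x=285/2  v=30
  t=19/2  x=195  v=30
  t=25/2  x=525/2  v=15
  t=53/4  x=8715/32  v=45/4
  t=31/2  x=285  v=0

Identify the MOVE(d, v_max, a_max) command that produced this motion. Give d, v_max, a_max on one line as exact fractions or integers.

d=285 v_max=30 a_max=5

final state: t=31/2, x=285, v=0 → d = 285
a_max = (15−0)/(3−0) = 5
max v = 30 over t∈[6,19/2] → v_max = 30
check: 30·(6+7/2) = 285 ✓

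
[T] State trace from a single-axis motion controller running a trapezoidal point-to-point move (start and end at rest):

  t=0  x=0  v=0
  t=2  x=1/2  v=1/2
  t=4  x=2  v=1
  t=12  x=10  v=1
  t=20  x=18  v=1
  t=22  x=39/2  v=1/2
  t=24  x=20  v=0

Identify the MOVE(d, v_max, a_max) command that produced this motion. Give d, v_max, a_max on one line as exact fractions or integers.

final state: t=24, x=20, v=0 → d = 20
a_max = (1/2−0)/(2−0) = 1/4
max v = 1 over t∈[4,20] → v_max = 1
check: 1·(4+16) = 20 ✓

d=20 v_max=1 a_max=1/4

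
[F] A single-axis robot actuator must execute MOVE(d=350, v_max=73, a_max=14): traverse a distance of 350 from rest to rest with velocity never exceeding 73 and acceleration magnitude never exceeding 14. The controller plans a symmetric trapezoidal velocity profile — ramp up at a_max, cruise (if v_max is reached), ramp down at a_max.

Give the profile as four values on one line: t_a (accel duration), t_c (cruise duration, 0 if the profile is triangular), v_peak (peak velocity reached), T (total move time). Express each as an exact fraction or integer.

t_a=5 t_c=0 v_peak=70 T=10

vₘ²/aₘ = 73²/14 = 5329/14
350 < 5329/14 so t_c = 0
v_peak = √(350·14) = √4900 = 70
t_a = 70/14 = 5; t_c = 0
T = 2·5 = 10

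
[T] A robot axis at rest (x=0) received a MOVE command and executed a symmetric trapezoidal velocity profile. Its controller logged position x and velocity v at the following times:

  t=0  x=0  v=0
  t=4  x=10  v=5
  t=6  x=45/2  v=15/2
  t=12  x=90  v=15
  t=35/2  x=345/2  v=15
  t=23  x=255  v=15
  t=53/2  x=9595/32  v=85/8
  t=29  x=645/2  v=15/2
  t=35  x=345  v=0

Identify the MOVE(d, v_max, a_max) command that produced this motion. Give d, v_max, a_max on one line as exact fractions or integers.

final state: t=35, x=345, v=0 → d = 345
a_max = (5−0)/(4−0) = 5/4
max v = 15 over t∈[12,23] → v_max = 15
check: 15·(12+11) = 345 ✓

d=345 v_max=15 a_max=5/4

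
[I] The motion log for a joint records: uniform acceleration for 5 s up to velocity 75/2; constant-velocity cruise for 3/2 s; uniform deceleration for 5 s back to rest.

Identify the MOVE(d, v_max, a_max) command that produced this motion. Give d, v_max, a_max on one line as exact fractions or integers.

d=975/4 v_max=75/2 a_max=15/2

a_max = (75/2)/5 = 15/2
d_a = ½·75/2·5 = 375/4; d_c = 75/2·3/2 = 225/4
d = 2·375/4 + 225/4 = 975/4
t_c = 3/2 > 0 so v_max = 75/2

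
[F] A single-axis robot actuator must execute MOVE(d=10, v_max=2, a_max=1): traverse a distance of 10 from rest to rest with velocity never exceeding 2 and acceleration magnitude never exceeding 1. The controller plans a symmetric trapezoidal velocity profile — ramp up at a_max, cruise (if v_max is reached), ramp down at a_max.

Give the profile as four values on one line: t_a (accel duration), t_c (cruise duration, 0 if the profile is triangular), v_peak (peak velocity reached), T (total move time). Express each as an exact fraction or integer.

t_a=2 t_c=3 v_peak=2 T=7

v_max²/a_max = 2²/1 = 4
10 ≥ 4 so v_max reached
t_a = 2/1 = 2; v_peak = 2
d_cruise = 10 − 4 = 6; t_c = 6/2 = 3
T = 2·2 + 3 = 7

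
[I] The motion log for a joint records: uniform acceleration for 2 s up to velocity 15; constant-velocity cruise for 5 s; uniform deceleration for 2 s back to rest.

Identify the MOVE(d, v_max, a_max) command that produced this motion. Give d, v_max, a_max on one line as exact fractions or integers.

d=105 v_max=15 a_max=15/2

a_max = 15/2
d_a = ½·15·2 = 15; d_c = 15·5 = 75
d = 2·15 + 75 = 105
t_c = 5 > 0 ⇒ limit active, v_max = 15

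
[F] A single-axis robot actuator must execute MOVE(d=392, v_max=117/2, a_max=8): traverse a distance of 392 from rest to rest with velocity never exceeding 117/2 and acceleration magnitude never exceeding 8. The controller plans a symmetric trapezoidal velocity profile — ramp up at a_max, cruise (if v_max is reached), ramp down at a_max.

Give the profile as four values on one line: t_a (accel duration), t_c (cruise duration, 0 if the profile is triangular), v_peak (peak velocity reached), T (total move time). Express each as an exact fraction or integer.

t_a=7 t_c=0 v_peak=56 T=14

v_max²/a_max = (117/2)²/8 = 13689/32
392 < 13689/32 → triangular
v_peak = √(392·8) = √3136 = 56
t_a = 56/8 = 7; t_c = 0
T = 2·7 = 14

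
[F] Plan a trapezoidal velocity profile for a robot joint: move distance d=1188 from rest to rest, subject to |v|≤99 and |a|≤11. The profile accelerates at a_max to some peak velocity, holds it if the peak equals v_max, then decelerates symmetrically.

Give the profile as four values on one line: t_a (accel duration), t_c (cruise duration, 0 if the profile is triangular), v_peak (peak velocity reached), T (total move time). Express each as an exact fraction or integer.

t_a=9 t_c=3 v_peak=99 T=21

(v_max)²/a_max = 99²/11 = 891
1188 ≥ 891 ⇒ cruise phase
t_a = 99/11 = 9; v_peak = 99
d_cruise = 1188 − 891 = 297; t_c = 297/99 = 3
T = 2·9 + 3 = 21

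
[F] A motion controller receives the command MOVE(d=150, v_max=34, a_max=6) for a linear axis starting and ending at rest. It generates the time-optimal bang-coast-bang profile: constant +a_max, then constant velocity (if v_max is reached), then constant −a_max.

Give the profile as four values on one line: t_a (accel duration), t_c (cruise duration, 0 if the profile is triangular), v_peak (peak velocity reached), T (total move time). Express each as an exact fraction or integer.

(v_max)²/a_max = 34²/6 = 578/3
150 < 578/3 → triangular
v_peak = √(150·6) = √900 = 30
t_a = 30/6 = 5; t_c = 0
T = 2·5 = 10

t_a=5 t_c=0 v_peak=30 T=10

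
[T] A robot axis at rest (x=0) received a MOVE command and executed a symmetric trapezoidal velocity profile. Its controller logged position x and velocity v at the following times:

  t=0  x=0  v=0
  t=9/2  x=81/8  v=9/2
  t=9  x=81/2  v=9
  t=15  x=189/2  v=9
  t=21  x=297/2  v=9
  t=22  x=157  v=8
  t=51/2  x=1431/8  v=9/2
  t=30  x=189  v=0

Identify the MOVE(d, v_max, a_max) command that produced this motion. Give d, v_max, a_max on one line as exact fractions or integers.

d=189 v_max=9 a_max=1

final state: t=30, x=189, v=0 → d = 189
a_max = (9/2−0)/(9/2−0) = 1
max v = 9 over t∈[9,21] → v_max = 9
check: 9·(9+12) = 189 ✓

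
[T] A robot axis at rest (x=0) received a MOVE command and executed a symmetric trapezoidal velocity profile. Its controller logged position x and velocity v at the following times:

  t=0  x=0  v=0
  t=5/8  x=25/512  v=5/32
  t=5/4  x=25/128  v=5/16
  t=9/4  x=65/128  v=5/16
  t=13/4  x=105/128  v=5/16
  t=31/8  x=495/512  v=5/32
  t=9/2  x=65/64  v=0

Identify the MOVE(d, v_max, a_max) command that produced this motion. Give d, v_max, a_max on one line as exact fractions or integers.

d=65/64 v_max=5/16 a_max=1/4

final state: t=9/2, x=65/64, v=0 → d = 65/64
a_max = (5/32−0)/(5/8−0) = 1/4
max v = 5/16 over t∈[5/4,13/4] → v_max = 5/16
check: 5/16·(5/4+2) = 65/64 ✓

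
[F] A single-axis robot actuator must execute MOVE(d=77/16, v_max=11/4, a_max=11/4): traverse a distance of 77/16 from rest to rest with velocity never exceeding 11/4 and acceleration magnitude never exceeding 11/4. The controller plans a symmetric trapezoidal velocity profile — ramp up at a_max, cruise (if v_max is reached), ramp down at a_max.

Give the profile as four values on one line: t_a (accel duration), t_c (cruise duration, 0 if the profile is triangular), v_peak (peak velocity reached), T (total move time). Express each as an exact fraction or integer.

v_max²/a_max = (11/4)²/(11/4) = 11/4
77/16 ≥ 11/4 ⇒ cruise phase
t_a = (11/4)/(11/4) = 1; v_peak = 11/4
d_cruise = 77/16 − 11/4 = 33/16; t_c = (33/16)/(11/4) = 3/4
T = 2·1 + 3/4 = 11/4

t_a=1 t_c=3/4 v_peak=11/4 T=11/4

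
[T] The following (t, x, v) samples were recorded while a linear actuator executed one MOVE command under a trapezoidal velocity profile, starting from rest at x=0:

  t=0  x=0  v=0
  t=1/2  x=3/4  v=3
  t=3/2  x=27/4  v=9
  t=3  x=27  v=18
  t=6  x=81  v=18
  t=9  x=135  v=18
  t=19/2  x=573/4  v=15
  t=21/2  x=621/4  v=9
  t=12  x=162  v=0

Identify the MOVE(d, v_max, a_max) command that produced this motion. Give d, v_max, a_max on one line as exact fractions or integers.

d=162 v_max=18 a_max=6

final state: t=12, x=162, v=0 → d = 162
a_max = (3−0)/(1/2−0) = 6
max v = 18 over t∈[3,9] → v_max = 18
check: 18·(3+6) = 162 ✓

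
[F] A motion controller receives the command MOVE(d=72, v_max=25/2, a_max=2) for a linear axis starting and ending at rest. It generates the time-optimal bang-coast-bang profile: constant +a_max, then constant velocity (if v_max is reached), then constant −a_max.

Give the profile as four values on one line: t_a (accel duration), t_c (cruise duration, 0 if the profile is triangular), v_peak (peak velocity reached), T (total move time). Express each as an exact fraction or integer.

vₘ²/aₘ = (25/2)²/2 = 625/8
72 < 625/8 ⇒ no cruise
v_peak = √(72·2) = √144 = 12
t_a = 12/2 = 6; t_c = 0
T = 2·6 = 12

t_a=6 t_c=0 v_peak=12 T=12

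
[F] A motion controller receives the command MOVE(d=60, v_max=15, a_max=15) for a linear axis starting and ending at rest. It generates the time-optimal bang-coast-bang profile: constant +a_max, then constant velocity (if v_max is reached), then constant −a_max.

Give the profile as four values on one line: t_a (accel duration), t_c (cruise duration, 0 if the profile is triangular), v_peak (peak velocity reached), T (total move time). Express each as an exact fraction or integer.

vₘ²/aₘ = 15²/15 = 15
60 ≥ 15 → trapezoidal
t_a = 15/15 = 1; v_peak = 15
d_cruise = 60 − 15 = 45; t_c = 45/15 = 3
T = 2·1 + 3 = 5

t_a=1 t_c=3 v_peak=15 T=5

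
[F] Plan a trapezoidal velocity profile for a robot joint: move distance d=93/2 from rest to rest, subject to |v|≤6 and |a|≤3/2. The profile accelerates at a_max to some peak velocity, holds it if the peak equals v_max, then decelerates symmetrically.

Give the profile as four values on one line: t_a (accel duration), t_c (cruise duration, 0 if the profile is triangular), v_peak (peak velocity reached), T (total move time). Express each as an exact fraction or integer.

v_max²/a_max = 6²/(3/2) = 24
93/2 ≥ 24 so v_max reached
t_a = 6/(3/2) = 4; v_peak = 6
d_cruise = 93/2 − 24 = 45/2; t_c = (45/2)/6 = 15/4
T = 2·4 + 15/4 = 47/4

t_a=4 t_c=15/4 v_peak=6 T=47/4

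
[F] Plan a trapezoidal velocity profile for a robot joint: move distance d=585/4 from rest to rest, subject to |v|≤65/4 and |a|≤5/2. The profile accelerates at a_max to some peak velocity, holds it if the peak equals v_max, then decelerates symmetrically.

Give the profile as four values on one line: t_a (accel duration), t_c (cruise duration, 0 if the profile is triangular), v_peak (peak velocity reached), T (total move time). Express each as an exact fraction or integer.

(v_max)²/a_max = (65/4)²/(5/2) = 845/8
585/4 ≥ 845/8 ⇒ cruise phase
t_a = (65/4)/(5/2) = 13/2; v_peak = 65/4
d_cruise = 585/4 − 845/8 = 325/8; t_c = (325/8)/(65/4) = 5/2
T = 2·13/2 + 5/2 = 31/2

t_a=13/2 t_c=5/2 v_peak=65/4 T=31/2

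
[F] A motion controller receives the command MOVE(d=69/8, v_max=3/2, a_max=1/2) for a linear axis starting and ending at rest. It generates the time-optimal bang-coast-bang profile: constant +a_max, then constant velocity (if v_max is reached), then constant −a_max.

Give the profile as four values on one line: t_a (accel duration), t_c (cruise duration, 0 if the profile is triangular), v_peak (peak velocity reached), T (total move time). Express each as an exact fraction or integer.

vₘ²/aₘ = (3/2)²/(1/2) = 9/2
69/8 ≥ 9/2 → trapezoidal
t_a = (3/2)/(1/2) = 3; v_peak = 3/2
d_cruise = 69/8 − 9/2 = 33/8; t_c = (33/8)/(3/2) = 11/4
T = 2·3 + 11/4 = 35/4

t_a=3 t_c=11/4 v_peak=3/2 T=35/4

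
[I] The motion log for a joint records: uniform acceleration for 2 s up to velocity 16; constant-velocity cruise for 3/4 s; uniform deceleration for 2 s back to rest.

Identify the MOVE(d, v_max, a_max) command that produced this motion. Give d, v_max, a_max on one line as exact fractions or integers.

d=44 v_max=16 a_max=8

a_max = 16/2 = 8
d_a = ½·16·2 = 16; d_c = 16·3/4 = 12
d = 2·16 + 12 = 44
t_c = 3/4 > 0 so v_max = 16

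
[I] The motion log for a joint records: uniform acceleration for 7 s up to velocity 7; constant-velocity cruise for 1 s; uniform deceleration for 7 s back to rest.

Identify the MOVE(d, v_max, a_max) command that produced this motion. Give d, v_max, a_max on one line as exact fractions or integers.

d=56 v_max=7 a_max=1

a_max = 7/7 = 1
d_a = ½·7·7 = 49/2; d_c = 7·1 = 7
d = 2·49/2 + 7 = 56
t_c = 1 > 0 so v_max = 7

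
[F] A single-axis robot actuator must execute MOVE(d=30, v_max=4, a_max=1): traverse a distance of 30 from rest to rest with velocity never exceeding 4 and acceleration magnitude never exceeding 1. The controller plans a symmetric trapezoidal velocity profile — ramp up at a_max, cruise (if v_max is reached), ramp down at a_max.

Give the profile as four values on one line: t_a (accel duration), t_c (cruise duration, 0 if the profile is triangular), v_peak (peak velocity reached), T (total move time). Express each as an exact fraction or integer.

t_a=4 t_c=7/2 v_peak=4 T=23/2

(v_max)²/a_max = 4²/1 = 16
30 ≥ 16 → trapezoidal
t_a = 4/1 = 4; v_peak = 4
d_cruise = 30 − 16 = 14; t_c = 14/4 = 7/2
T = 2·4 + 7/2 = 23/2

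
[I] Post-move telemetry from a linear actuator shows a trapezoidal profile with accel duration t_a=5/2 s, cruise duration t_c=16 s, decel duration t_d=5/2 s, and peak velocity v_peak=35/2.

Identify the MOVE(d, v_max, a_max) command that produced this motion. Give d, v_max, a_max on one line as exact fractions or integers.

d=1295/4 v_max=35/2 a_max=7

a_max = (35/2)/(5/2) = 7
d_a = ½·35/2·5/2 = 175/8; d_c = 35/2·16 = 280
d = 2·175/8 + 280 = 1295/4
t_c = 16 > 0 ⇒ limit active, v_max = 35/2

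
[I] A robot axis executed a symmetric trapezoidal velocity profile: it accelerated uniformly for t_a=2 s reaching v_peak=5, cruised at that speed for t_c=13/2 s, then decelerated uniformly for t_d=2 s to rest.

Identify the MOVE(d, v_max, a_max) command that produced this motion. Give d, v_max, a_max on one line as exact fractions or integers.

a_max = 5/2
d_a = ½·5·2 = 5; d_c = 5·13/2 = 65/2
d = 2·5 + 65/2 = 85/2
t_c = 13/2 > 0 so v_max = 5

d=85/2 v_max=5 a_max=5/2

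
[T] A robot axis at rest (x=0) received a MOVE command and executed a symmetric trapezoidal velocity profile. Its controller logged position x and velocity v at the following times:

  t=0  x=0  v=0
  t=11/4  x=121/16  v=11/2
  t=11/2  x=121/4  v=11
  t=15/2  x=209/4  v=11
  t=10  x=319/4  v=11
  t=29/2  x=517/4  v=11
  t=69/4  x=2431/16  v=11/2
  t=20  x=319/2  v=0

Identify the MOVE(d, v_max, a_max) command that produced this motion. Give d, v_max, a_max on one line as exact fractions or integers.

final state: t=20, x=319/2, v=0 → d = 319/2
a_max = (11/2−0)/(11/4−0) = 2
max v = 11 over t∈[11/2,29/2] → v_max = 11
check: 11·(11/2+9) = 319/2 ✓

d=319/2 v_max=11 a_max=2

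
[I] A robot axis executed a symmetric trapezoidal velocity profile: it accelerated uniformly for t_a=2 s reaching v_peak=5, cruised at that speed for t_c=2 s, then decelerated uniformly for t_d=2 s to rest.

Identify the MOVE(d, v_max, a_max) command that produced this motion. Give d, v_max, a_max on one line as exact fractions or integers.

a_max = 5/2
d_a = ½·5·2 = 5; d_c = 5·2 = 10
d = 2·5 + 10 = 20
t_c = 2 > 0 → v_max = v_peak = 5

d=20 v_max=5 a_max=5/2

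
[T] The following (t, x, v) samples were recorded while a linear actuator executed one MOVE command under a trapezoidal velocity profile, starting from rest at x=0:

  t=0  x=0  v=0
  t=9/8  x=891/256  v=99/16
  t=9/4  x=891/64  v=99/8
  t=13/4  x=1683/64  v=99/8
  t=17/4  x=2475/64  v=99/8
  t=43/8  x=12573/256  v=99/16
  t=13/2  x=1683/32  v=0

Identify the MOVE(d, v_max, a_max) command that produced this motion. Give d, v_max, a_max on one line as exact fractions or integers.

final state: t=13/2, x=1683/32, v=0 → d = 1683/32
a_max = (99/16−0)/(9/8−0) = 11/2
max v = 99/8 over t∈[9/4,17/4] → v_max = 99/8
check: 99/8·(9/4+2) = 1683/32 ✓

d=1683/32 v_max=99/8 a_max=11/2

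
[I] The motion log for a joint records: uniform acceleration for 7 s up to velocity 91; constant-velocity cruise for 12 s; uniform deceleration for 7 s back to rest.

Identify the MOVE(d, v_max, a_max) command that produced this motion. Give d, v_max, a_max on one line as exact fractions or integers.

a_max = 91/7 = 13
d_a = ½·91·7 = 637/2; d_c = 91·12 = 1092
d = 2·637/2 + 1092 = 1729
t_c = 12 > 0 → v_max = v_peak = 91

d=1729 v_max=91 a_max=13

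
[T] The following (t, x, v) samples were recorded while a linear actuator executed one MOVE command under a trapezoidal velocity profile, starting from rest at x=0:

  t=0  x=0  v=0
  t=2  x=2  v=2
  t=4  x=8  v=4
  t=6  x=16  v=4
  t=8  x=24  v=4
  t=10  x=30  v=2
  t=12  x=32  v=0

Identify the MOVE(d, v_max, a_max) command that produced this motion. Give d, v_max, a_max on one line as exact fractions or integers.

d=32 v_max=4 a_max=1

final state: t=12, x=32, v=0 → d = 32
a_max = (2−0)/(2−0) = 1
max v = 4 over t∈[4,8] → v_max = 4
check: 4·(4+4) = 32 ✓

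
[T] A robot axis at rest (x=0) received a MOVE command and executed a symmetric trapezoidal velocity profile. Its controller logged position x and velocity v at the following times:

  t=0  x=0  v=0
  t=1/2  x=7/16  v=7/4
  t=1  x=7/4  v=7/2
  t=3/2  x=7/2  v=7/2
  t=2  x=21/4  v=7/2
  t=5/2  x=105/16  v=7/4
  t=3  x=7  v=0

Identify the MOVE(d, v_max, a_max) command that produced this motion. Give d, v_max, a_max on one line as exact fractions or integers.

final state: t=3, x=7, v=0 → d = 7
a_max = (7/4−0)/(1/2−0) = 7/2
max v = 7/2 over t∈[1,2] → v_max = 7/2
check: 7/2·(1+1) = 7 ✓

d=7 v_max=7/2 a_max=7/2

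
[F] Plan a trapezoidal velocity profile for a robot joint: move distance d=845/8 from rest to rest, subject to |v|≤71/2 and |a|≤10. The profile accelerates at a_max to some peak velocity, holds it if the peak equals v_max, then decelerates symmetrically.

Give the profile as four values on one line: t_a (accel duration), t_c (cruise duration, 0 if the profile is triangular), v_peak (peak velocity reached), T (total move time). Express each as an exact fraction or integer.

t_a=13/4 t_c=0 v_peak=65/2 T=13/2

v_max²/a_max = (71/2)²/10 = 5041/40
845/8 < 5041/40 so t_c = 0
v_peak = √(845/8·10) = √(4225/4) = 65/2
t_a = (65/2)/10 = 13/4; t_c = 0
T = 2·13/4 = 13/2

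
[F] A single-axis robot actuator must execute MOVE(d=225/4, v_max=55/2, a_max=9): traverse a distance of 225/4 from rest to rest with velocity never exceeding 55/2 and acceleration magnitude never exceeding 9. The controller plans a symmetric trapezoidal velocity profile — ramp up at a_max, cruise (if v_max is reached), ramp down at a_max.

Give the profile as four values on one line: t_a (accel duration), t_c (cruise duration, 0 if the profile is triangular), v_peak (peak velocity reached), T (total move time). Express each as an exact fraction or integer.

v_max²/a_max = (55/2)²/9 = 3025/36
225/4 < 3025/36 so t_c = 0
v_peak = √(225/4·9) = √(2025/4) = 45/2
t_a = (45/2)/9 = 5/2; t_c = 0
T = 2·5/2 = 5

t_a=5/2 t_c=0 v_peak=45/2 T=5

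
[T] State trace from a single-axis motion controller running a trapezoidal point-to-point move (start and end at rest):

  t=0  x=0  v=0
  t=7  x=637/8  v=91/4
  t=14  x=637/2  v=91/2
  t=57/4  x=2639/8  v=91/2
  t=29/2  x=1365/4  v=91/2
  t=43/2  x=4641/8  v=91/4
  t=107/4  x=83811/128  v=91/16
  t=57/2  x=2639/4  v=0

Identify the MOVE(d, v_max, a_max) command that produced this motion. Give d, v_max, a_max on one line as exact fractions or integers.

d=2639/4 v_max=91/2 a_max=13/4

final state: t=57/2, x=2639/4, v=0 → d = 2639/4
a_max = (91/4−0)/(7−0) = 13/4
max v = 91/2 over t∈[14,29/2] → v_max = 91/2
check: 91/2·(14+1/2) = 2639/4 ✓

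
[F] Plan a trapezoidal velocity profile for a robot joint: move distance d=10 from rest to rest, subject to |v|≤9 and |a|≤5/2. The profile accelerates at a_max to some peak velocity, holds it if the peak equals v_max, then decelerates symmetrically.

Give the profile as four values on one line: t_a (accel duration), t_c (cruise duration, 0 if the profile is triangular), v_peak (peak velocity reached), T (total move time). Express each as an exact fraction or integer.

(v_max)²/a_max = 9²/(5/2) = 162/5
10 < 162/5 → triangular
v_peak = √(10·5/2) = √25 = 5
t_a = 5/(5/2) = 2; t_c = 0
T = 2·2 = 4

t_a=2 t_c=0 v_peak=5 T=4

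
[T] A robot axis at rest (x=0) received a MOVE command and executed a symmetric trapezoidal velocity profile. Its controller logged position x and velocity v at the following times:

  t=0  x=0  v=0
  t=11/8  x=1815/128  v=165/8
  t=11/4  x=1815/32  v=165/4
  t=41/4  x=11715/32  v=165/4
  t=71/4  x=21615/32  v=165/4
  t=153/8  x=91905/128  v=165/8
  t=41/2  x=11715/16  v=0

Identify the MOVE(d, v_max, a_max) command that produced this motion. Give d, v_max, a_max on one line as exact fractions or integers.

d=11715/16 v_max=165/4 a_max=15

final state: t=41/2, x=11715/16, v=0 → d = 11715/16
a_max = (165/8−0)/(11/8−0) = 15
max v = 165/4 over t∈[11/4,71/4] → v_max = 165/4
check: 165/4·(11/4+15) = 11715/16 ✓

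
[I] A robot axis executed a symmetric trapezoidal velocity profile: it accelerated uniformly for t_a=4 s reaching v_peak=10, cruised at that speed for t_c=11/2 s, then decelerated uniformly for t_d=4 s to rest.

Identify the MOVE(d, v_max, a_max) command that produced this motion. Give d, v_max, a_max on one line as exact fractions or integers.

a_max = 10/4 = 5/2
d_a = ½·10·4 = 20; d_c = 10·11/2 = 55
d = 2·20 + 55 = 95
t_c = 11/2 > 0 ⇒ limit active, v_max = 10

d=95 v_max=10 a_max=5/2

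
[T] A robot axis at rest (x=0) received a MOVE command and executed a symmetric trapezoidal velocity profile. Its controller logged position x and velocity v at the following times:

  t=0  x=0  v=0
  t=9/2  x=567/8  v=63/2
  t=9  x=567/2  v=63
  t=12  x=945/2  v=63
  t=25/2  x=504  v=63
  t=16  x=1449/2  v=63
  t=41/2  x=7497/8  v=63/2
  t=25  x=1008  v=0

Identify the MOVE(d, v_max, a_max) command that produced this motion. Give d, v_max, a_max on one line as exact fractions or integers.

d=1008 v_max=63 a_max=7

final state: t=25, x=1008, v=0 → d = 1008
a_max = (63/2−0)/(9/2−0) = 7
max v = 63 over t∈[9,16] → v_max = 63
check: 63·(9+7) = 1008 ✓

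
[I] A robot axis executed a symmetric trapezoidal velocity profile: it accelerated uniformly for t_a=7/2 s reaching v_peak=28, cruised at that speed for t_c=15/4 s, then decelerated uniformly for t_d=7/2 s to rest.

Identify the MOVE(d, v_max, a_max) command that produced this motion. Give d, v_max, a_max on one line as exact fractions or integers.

a_max = 28/(7/2) = 8
d_a = ½·28·7/2 = 49; d_c = 28·15/4 = 105
d = 2·49 + 105 = 203
t_c = 15/4 > 0 so v_max = 28

d=203 v_max=28 a_max=8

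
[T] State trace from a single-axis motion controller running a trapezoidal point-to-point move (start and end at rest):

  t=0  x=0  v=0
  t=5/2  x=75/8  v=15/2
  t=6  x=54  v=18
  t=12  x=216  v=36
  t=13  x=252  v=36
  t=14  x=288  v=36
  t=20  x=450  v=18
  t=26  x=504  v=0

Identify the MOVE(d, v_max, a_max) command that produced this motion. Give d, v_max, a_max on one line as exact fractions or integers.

d=504 v_max=36 a_max=3

final state: t=26, x=504, v=0 → d = 504
a_max = (15/2−0)/(5/2−0) = 3
max v = 36 over t∈[12,14] → v_max = 36
check: 36·(12+2) = 504 ✓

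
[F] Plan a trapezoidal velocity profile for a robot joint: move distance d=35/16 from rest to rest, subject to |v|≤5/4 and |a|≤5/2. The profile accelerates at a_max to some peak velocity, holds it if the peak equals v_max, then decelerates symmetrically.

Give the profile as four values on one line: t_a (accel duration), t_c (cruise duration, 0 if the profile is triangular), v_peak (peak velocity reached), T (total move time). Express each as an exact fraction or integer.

v_max²/a_max = (5/4)²/(5/2) = 5/8
35/16 ≥ 5/8 → trapezoidal
t_a = (5/4)/(5/2) = 1/2; v_peak = 5/4
d_cruise = 35/16 − 5/8 = 25/16; t_c = (25/16)/(5/4) = 5/4
T = 2·1/2 + 5/4 = 9/4

t_a=1/2 t_c=5/4 v_peak=5/4 T=9/4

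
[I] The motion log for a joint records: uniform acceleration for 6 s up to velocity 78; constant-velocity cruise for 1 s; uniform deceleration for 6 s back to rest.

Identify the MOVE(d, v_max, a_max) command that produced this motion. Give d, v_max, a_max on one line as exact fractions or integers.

d=546 v_max=78 a_max=13

a_max = 78/6 = 13
d_a = ½·78·6 = 234; d_c = 78·1 = 78
d = 2·234 + 78 = 546
t_c = 1 > 0 → v_max = v_peak = 78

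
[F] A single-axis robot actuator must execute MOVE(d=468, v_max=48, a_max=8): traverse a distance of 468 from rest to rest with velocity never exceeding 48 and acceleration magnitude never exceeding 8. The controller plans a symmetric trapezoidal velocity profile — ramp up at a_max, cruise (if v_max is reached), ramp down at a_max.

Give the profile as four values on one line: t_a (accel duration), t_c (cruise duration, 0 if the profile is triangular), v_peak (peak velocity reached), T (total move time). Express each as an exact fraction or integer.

t_a=6 t_c=15/4 v_peak=48 T=63/4

(v_max)²/a_max = 48²/8 = 288
468 ≥ 288 → trapezoidal
t_a = 48/8 = 6; v_peak = 48
d_cruise = 468 − 288 = 180; t_c = 180/48 = 15/4
T = 2·6 + 15/4 = 63/4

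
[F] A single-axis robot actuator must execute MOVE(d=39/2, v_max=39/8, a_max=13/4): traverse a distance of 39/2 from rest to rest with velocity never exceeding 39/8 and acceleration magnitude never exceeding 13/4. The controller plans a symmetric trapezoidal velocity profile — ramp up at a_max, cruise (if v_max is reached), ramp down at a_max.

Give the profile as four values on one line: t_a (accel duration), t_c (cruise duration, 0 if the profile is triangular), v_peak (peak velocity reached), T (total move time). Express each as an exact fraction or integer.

vₘ²/aₘ = (39/8)²/(13/4) = 117/16
39/2 ≥ 117/16 so v_max reached
t_a = (39/8)/(13/4) = 3/2; v_peak = 39/8
d_cruise = 39/2 − 117/16 = 195/16; t_c = (195/16)/(39/8) = 5/2
T = 2·3/2 + 5/2 = 11/2

t_a=3/2 t_c=5/2 v_peak=39/8 T=11/2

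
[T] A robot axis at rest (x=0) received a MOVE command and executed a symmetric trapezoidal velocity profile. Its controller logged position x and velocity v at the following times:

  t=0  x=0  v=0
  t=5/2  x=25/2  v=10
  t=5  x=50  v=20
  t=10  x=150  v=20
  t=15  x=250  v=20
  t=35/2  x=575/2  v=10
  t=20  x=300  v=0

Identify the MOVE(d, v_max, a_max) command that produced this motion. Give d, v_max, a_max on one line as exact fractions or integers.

d=300 v_max=20 a_max=4

final state: t=20, x=300, v=0 → d = 300
a_max = (10−0)/(5/2−0) = 4
max v = 20 over t∈[5,15] → v_max = 20
check: 20·(5+10) = 300 ✓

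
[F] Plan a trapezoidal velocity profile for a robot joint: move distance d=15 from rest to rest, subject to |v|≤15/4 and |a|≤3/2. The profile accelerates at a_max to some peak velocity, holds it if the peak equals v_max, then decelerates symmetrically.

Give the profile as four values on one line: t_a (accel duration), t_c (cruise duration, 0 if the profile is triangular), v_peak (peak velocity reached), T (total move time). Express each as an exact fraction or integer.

vₘ²/aₘ = (15/4)²/(3/2) = 75/8
15 ≥ 75/8 → trapezoidal
t_a = (15/4)/(3/2) = 5/2; v_peak = 15/4
d_cruise = 15 − 75/8 = 45/8; t_c = (45/8)/(15/4) = 3/2
T = 2·5/2 + 3/2 = 13/2

t_a=5/2 t_c=3/2 v_peak=15/4 T=13/2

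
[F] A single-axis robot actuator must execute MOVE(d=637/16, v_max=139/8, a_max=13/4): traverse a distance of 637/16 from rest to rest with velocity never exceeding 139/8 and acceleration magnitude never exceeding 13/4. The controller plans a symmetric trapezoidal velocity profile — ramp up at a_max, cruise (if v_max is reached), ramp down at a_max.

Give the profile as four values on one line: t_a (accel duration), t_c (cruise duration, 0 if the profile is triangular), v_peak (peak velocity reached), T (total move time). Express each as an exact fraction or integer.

t_a=7/2 t_c=0 v_peak=91/8 T=7

v_max²/a_max = (139/8)²/(13/4) = 19321/208
637/16 < 19321/208 → triangular
v_peak = √(637/16·13/4) = √(8281/64) = 91/8
t_a = (91/8)/(13/4) = 7/2; t_c = 0
T = 2·7/2 = 7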